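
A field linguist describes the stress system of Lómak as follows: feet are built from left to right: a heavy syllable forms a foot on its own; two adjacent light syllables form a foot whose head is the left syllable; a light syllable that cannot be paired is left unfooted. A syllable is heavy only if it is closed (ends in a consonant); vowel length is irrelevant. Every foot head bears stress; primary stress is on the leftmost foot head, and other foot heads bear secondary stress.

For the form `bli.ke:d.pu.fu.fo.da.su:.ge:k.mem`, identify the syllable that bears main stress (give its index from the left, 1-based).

2

Weights: 1 bli L, 2 ke:d H, 3 pu L, 4 fu L, 5 fo L, 6 da L, 7 su: L, 8 ge:k H, 9 mem H.
Parse left to right (heavy = foot alone; LL = one foot; stranded L unfooted): bli (ˈke:d) (ˈpu.fu) (ˈfo.da) su: (ˈge:k) (ˈmem).
Foot heads: 2, 3, 5, 8, 9.
Primary stress on the leftmost head = syllable 2.
Primary stress: syllable 2 → bli.ˈke:d.pu.fu.fo.da.su:.ge:k.mem.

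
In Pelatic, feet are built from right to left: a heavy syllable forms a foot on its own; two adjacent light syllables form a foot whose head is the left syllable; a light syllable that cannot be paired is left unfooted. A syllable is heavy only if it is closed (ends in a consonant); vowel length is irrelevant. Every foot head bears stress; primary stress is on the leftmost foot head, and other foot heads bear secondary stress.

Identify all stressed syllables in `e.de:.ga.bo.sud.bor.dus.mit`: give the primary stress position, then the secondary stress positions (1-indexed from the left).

primary 1, secondary 3, 5, 6, 7, 8

Weights: 1 e L, 2 de: L, 3 ga L, 4 bo L, 5 sud H, 6 bor H, 7 dus H, 8 mit H.
Parse right to left (heavy = foot alone; LL = one foot; stranded L unfooted): (ˈe.de:) (ˈga.bo) (ˈsud) (ˈbor) (ˈdus) (ˈmit).
Foot heads: 1, 3, 5, 6, 7, 8.
Primary stress on the leftmost head = syllable 1.
Secondary stress on 3, 5, 6, 7, 8: ˈe.de:.ˌga.bo.ˌsud.ˌbor.ˌdus.ˌmit.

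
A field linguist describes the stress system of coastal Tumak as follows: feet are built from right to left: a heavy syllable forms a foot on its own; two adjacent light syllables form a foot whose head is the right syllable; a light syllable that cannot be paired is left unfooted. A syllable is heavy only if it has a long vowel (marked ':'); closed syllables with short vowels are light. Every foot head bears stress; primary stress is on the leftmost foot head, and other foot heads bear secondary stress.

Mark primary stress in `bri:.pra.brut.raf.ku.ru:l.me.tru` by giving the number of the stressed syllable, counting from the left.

Weights: 1 bri: H, 2 pra L, 3 brut L, 4 raf L, 5 ku L, 6 ru:l H, 7 me L, 8 tru L.
Parse right to left (heavy = foot alone; LL = one foot; stranded L unfooted): (ˈbri:) (pra.ˈbrut) (raf.ˈku) (ˈru:l) (me.ˈtru).
Foot heads: 1, 3, 5, 6, 8.
Primary stress on the leftmost head = syllable 1.
Primary stress: syllable 1 → ˈbri:.pra.brut.raf.ku.ru:l.me.tru.

1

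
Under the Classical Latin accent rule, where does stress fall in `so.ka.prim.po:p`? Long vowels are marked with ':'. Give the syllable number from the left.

Classical Latin: stress the penult if heavy (long vowel or closed), else the antepenult.
Weights: 2 ka L, 3 prim H, 4 po:p H.
The penult (syllable 3, prim) is heavy, so it takes stress.
Stress on syllable 3: so.ka.ˈprim.po:p.

3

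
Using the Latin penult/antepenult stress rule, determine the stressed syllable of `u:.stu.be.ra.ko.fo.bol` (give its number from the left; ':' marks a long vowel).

Classical Latin: stress the penult if heavy (long vowel or closed), else the antepenult.
Weights: 5 ko L, 6 fo L, 7 bol H.
The penult (syllable 6, fo) is light, so stress falls on the antepenult (syllable 5, ko).
Stress on syllable 5: u:.stu.be.ra.ˈko.fo.bol.

5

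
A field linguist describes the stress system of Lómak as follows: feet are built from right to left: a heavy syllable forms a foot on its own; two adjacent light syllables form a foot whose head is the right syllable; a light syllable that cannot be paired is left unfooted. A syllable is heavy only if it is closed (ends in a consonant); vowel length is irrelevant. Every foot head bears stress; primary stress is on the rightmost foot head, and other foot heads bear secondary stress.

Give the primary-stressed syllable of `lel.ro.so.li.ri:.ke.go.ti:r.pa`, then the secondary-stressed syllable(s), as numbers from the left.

Weights: 1 lel H, 2 ro L, 3 so L, 4 li L, 5 ri: L, 6 ke L, 7 go L, 8 ti:r H, 9 pa L.
Parse right to left (heavy = foot alone; LL = one foot; stranded L unfooted): (ˈlel) (ro.ˈso) (li.ˈri:) (ke.ˈgo) (ˈti:r) pa.
Foot heads: 1, 3, 5, 7, 8.
Primary stress on the rightmost head = syllable 8.
Secondary stress on 1, 3, 5, 7: ˌlel.ro.ˌso.li.ˌri:.ke.ˌgo.ˈti:r.pa.

primary 8, secondary 1, 3, 5, 7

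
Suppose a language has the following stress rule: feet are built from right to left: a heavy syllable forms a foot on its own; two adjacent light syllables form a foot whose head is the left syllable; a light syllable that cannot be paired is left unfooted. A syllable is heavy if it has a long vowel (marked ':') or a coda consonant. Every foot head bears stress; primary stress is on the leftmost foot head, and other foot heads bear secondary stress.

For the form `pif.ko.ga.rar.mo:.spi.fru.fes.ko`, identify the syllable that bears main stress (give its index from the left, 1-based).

1

Weights: 1 pif H, 2 ko L, 3 ga L, 4 rar H, 5 mo: H, 6 spi L, 7 fru L, 8 fes H, 9 ko L.
Parse right to left (heavy = foot alone; LL = one foot; stranded L unfooted): (ˈpif) (ˈko.ga) (ˈrar) (ˈmo:) (ˈspi.fru) (ˈfes) ko.
Foot heads: 1, 2, 4, 5, 6, 8.
Primary stress on the leftmost head = syllable 1.
Primary stress: syllable 1 → ˈpif.ko.ga.rar.mo:.spi.fru.fes.ko.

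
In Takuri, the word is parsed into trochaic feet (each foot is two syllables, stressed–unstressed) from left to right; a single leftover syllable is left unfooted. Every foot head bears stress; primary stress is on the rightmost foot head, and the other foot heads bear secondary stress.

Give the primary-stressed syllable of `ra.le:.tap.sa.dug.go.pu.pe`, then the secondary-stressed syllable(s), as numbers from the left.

Parse left to right into trochaic (ˈσσ) feet: (ˈra.le:) (ˈtap.sa) (ˈdug.go) (ˈpu.pe).
Foot heads (stressed positions): 1, 3, 5, 7.
End Rule Rightmost: primary stress on the rightmost head = syllable 7.
Secondary stress on 1, 3, 5: ˌra.le:.ˌtap.sa.ˌdug.go.ˈpu.pe.

primary 7, secondary 1, 3, 5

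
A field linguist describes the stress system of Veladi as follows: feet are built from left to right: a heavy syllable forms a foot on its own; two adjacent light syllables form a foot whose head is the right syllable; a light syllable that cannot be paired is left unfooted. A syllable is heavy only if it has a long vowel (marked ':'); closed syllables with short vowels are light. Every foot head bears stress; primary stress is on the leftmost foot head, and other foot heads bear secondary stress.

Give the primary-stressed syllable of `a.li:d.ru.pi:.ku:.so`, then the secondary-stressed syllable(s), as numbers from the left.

primary 2, secondary 4, 5

Weights: 1 a L, 2 li:d H, 3 ru L, 4 pi: H, 5 ku: H, 6 so L.
Parse left to right (heavy = foot alone; LL = one foot; stranded L unfooted): a (ˈli:d) ru (ˈpi:) (ˈku:) so.
Foot heads: 2, 4, 5.
Primary stress on the leftmost head = syllable 2.
Secondary stress on 4, 5: a.ˈli:d.ru.ˌpi:.ˌku:.so.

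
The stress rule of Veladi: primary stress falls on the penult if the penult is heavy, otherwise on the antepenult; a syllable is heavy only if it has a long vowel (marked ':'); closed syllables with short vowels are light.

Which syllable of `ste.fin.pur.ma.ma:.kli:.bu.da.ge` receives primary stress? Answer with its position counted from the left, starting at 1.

Weights: 7 bu L, 8 da L, 9 ge L.
The penult (syllable 8, da) is light, so stress falls on the antepenult (syllable 7, bu).
Primary stress: syllable 7 → ste.fin.pur.ma.ma:.kli:.ˈbu.da.ge.

7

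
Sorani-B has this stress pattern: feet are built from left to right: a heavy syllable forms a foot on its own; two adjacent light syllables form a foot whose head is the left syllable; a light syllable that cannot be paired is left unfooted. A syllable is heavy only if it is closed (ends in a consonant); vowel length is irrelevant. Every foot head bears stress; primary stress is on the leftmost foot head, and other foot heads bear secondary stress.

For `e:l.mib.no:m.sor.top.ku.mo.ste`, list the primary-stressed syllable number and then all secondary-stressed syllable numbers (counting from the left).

primary 1, secondary 2, 3, 4, 5, 6

Weights: 1 e:l H, 2 mib H, 3 no:m H, 4 sor H, 5 top H, 6 ku L, 7 mo L, 8 ste L.
Parse left to right (heavy = foot alone; LL = one foot; stranded L unfooted): (ˈe:l) (ˈmib) (ˈno:m) (ˈsor) (ˈtop) (ˈku.mo) ste.
Foot heads: 1, 2, 3, 4, 5, 6.
Primary stress on the leftmost head = syllable 1.
Secondary stress on 2, 3, 4, 5, 6: ˈe:l.ˌmib.ˌno:m.ˌsor.ˌtop.ˌku.mo.ste.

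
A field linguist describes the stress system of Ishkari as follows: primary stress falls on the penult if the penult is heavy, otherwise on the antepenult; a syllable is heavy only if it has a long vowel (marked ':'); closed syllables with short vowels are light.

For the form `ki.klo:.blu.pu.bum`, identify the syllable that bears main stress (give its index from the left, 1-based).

3

Weights: 3 blu L, 4 pu L, 5 bum L.
The penult (syllable 4, pu) is light, so stress falls on the antepenult (syllable 3, blu).
Primary stress: syllable 3 → ki.klo:.ˈblu.pu.bum.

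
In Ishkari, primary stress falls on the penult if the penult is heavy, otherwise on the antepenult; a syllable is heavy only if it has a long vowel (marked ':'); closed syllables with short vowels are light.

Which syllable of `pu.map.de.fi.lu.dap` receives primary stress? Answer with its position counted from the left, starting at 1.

4

Weights: 4 fi L, 5 lu L, 6 dap L.
The penult (syllable 5, lu) is light, so stress falls on the antepenult (syllable 4, fi).
Primary stress: syllable 4 → pu.map.de.ˈfi.lu.dap.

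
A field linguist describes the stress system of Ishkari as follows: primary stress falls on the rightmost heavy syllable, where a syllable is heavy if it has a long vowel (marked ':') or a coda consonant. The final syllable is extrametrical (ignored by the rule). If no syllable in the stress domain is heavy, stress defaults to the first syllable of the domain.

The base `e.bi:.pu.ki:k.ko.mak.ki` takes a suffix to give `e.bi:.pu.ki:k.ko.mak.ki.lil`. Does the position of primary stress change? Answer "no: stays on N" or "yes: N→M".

no: stays on 6

Base `e.bi:.pu.ki:k.ko.mak.ki` (7 syllables):
  The final syllable (7, ki) is extrametrical; the stress domain is syllables 1–6.
  Weights: 1 e L, 2 bi: H, 3 pu L, 4 ki:k H, 5 ko L, 6 mak H.
  Heavy syllables in the domain: 2, 4, 6. The rightmost is syllable 6 (mak).
  → primary stress on syllable 6.
Suffixed `e.bi:.pu.ki:k.ko.mak.ki.lil` (8 syllables):
  The final syllable (8, lil) is extrametrical; the stress domain is syllables 1–7.
  Weights: 1 e L, 2 bi: H, 3 pu L, 4 ki:k H, 5 ko L, 6 mak H, 7 ki L.
  Heavy syllables in the domain: 2, 4, 6. The rightmost is syllable 6 (mak).
  → primary stress on syllable 6.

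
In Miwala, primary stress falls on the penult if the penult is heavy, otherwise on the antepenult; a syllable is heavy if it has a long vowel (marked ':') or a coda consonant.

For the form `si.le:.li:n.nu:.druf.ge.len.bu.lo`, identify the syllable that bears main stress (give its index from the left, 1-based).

7

Weights: 7 len H, 8 bu L, 9 lo L.
The penult (syllable 8, bu) is light, so stress falls on the antepenult (syllable 7, len).
Primary stress: syllable 7 → si.le:.li:n.nu:.druf.ge.ˈlen.bu.lo.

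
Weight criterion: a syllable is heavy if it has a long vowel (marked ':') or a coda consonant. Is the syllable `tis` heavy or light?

heavy

`tis`: short vowel, closed (coda /s/). Closed → heavy.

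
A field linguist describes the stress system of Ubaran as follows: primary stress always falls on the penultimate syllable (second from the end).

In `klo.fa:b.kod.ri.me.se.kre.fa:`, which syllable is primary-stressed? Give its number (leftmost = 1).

The word has 8 syllables; the penultimate syllable (second from the end) is syllable 7 (kre).
Primary stress: syllable 7 → klo.fa:b.kod.ri.me.se.ˈkre.fa:.

7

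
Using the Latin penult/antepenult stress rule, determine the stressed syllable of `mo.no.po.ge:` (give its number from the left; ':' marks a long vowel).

2

Classical Latin: stress the penult if heavy (long vowel or closed), else the antepenult.
Weights: 2 no L, 3 po L, 4 ge: H.
The penult (syllable 3, po) is light, so stress falls on the antepenult (syllable 2, no).
Stress on syllable 2: mo.ˈno.po.ge:.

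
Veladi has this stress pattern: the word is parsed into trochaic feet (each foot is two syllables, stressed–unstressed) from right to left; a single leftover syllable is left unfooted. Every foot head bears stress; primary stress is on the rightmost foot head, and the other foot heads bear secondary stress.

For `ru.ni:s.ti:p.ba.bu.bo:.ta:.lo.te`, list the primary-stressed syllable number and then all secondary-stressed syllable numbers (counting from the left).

Parse right to left into trochaic (ˈσσ) feet: ru (ˈni:s.ti:p) (ˈba.bu) (ˈbo:.ta:) (ˈlo.te). Syllable 1 is left unfooted.
Foot heads (stressed positions): 2, 4, 6, 8.
End Rule Rightmost: primary stress on the rightmost head = syllable 8.
Secondary stress on 2, 4, 6: ru.ˌni:s.ti:p.ˌba.bu.ˌbo:.ta:.ˈlo.te.

primary 8, secondary 2, 4, 6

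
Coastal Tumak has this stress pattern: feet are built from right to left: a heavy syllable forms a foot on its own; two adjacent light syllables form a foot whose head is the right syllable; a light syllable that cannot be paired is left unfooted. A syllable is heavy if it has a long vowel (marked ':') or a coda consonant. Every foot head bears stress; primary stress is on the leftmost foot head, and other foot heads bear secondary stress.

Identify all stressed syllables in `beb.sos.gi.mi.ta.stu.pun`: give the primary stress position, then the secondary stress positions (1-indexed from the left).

Weights: 1 beb H, 2 sos H, 3 gi L, 4 mi L, 5 ta L, 6 stu L, 7 pun H.
Parse right to left (heavy = foot alone; LL = one foot; stranded L unfooted): (ˈbeb) (ˈsos) (gi.ˈmi) (ta.ˈstu) (ˈpun).
Foot heads: 1, 2, 4, 6, 7.
Primary stress on the leftmost head = syllable 1.
Secondary stress on 2, 4, 6, 7: ˈbeb.ˌsos.gi.ˌmi.ta.ˌstu.ˌpun.

primary 1, secondary 2, 4, 6, 7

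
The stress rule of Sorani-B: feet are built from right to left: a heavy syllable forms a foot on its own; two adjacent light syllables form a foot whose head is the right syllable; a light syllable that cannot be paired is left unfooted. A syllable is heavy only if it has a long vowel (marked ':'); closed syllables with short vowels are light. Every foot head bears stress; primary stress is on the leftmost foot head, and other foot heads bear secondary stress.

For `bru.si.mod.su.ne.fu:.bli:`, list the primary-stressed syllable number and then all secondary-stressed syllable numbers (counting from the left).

Weights: 1 bru L, 2 si L, 3 mod L, 4 su L, 5 ne L, 6 fu: H, 7 bli: H.
Parse right to left (heavy = foot alone; LL = one foot; stranded L unfooted): bru (si.ˈmod) (su.ˈne) (ˈfu:) (ˈbli:).
Foot heads: 3, 5, 6, 7.
Primary stress on the leftmost head = syllable 3.
Secondary stress on 5, 6, 7: bru.si.ˈmod.su.ˌne.ˌfu:.ˌbli:.

primary 3, secondary 5, 6, 7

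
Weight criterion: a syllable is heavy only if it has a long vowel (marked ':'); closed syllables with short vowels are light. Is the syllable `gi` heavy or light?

light

`gi`: short vowel, open (no coda). Short vowel → light.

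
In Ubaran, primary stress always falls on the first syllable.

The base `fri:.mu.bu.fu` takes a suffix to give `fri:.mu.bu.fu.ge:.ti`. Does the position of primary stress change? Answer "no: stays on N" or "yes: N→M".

no: stays on 1

Base `fri:.mu.bu.fu` (4 syllables):
  The word has 4 syllables; the first syllable is syllable 1 (fri:).
  → primary stress on syllable 1.
Suffixed `fri:.mu.bu.fu.ge:.ti` (6 syllables):
  The word has 6 syllables; the first syllable is syllable 1 (fri:).
  → primary stress on syllable 1.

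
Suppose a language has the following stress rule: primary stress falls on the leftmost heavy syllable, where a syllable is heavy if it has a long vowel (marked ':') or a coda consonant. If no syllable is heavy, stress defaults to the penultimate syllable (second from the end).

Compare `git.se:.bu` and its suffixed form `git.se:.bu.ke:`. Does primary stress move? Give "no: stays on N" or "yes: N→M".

Base `git.se:.bu` (3 syllables):
  Weights: 1 git H, 2 se: H, 3 bu L.
  Heavy syllables in the domain: 1, 2. The leftmost is syllable 1 (git).
  → primary stress on syllable 1.
Suffixed `git.se:.bu.ke:` (4 syllables):
  Weights: 1 git H, 2 se: H, 3 bu L, 4 ke: H.
  Heavy syllables in the domain: 1, 2, 4. The leftmost is syllable 1 (git).
  → primary stress on syllable 1.

no: stays on 1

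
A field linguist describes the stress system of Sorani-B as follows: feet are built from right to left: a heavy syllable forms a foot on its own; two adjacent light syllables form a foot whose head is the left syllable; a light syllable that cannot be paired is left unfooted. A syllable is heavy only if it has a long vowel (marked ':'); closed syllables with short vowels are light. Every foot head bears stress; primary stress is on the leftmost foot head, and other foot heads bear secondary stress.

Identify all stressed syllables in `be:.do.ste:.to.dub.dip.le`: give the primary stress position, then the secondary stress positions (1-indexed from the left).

Weights: 1 be: H, 2 do L, 3 ste: H, 4 to L, 5 dub L, 6 dip L, 7 le L.
Parse right to left (heavy = foot alone; LL = one foot; stranded L unfooted): (ˈbe:) do (ˈste:) (ˈto.dub) (ˈdip.le).
Foot heads: 1, 3, 4, 6.
Primary stress on the leftmost head = syllable 1.
Secondary stress on 3, 4, 6: ˈbe:.do.ˌste:.ˌto.dub.ˌdip.le.

primary 1, secondary 3, 4, 6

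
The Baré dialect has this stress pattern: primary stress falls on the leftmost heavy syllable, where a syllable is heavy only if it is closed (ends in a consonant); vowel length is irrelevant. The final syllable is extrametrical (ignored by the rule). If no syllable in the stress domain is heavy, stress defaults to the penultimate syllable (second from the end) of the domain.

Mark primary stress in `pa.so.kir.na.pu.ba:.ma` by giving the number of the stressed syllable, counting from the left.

3

The final syllable (7, ma) is extrametrical; the stress domain is syllables 1–6.
Weights: 1 pa L, 2 so L, 3 kir H, 4 na L, 5 pu L, 6 ba: L.
Heavy syllables in the domain: 3. The leftmost is syllable 3 (kir).
Primary stress: syllable 3 → pa.so.ˈkir.na.pu.ba:.ma.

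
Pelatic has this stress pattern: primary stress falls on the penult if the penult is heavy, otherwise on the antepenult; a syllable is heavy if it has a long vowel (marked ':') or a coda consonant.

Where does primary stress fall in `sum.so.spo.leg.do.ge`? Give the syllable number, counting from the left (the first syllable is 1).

4

Weights: 4 leg H, 5 do L, 6 ge L.
The penult (syllable 5, do) is light, so stress falls on the antepenult (syllable 4, leg).
Primary stress: syllable 4 → sum.so.spo.ˈleg.do.ge.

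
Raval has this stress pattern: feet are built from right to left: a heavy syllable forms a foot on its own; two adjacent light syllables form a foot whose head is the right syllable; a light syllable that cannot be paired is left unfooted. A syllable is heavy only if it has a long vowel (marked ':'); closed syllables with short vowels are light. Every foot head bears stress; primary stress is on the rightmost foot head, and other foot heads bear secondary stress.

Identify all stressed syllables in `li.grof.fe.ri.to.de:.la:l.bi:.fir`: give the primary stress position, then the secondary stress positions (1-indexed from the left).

Weights: 1 li L, 2 grof L, 3 fe L, 4 ri L, 5 to L, 6 de: H, 7 la:l H, 8 bi: H, 9 fir L.
Parse right to left (heavy = foot alone; LL = one foot; stranded L unfooted): li (grof.ˈfe) (ri.ˈto) (ˈde:) (ˈla:l) (ˈbi:) fir.
Foot heads: 3, 5, 6, 7, 8.
Primary stress on the rightmost head = syllable 8.
Secondary stress on 3, 5, 6, 7: li.grof.ˌfe.ri.ˌto.ˌde:.ˌla:l.ˈbi:.fir.

primary 8, secondary 3, 5, 6, 7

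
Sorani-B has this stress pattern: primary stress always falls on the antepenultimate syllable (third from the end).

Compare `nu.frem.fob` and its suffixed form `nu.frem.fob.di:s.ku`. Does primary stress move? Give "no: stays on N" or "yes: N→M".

yes: 1→3

Base `nu.frem.fob` (3 syllables):
  The word has 3 syllables; the antepenultimate syllable (third from the end) is syllable 1 (nu).
  → primary stress on syllable 1.
Suffixed `nu.frem.fob.di:s.ku` (5 syllables):
  The word has 5 syllables; the antepenultimate syllable (third from the end) is syllable 3 (fob).
  → primary stress on syllable 3.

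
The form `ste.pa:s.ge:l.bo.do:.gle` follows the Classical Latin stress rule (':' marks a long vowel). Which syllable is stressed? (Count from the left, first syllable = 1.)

5

Classical Latin: stress the penult if heavy (long vowel or closed), else the antepenult.
Weights: 4 bo L, 5 do: H, 6 gle L.
The penult (syllable 5, do:) is heavy, so it takes stress.
Stress on syllable 5: ste.pa:s.ge:l.bo.ˈdo:.gle.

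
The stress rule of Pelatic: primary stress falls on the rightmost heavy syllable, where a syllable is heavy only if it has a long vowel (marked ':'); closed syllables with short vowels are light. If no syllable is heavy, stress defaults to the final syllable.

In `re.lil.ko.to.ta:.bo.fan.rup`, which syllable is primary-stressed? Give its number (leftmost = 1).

Weights: 1 re L, 2 lil L, 3 ko L, 4 to L, 5 ta: H, 6 bo L, 7 fan L, 8 rup L.
Heavy syllables in the domain: 5. The rightmost is syllable 5 (ta:).
Primary stress: syllable 5 → re.lil.ko.to.ˈta:.bo.fan.rup.

5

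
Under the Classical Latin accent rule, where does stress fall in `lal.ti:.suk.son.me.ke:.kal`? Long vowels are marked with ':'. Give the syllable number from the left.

6

Classical Latin: stress the penult if heavy (long vowel or closed), else the antepenult.
Weights: 5 me L, 6 ke: H, 7 kal H.
The penult (syllable 6, ke:) is heavy, so it takes stress.
Stress on syllable 6: lal.ti:.suk.son.me.ˈke:.kal.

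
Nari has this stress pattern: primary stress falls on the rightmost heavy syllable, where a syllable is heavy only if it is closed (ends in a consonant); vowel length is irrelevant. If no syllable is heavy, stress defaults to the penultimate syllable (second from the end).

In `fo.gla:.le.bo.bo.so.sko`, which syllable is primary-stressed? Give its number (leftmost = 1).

6

Weights: 1 fo L, 2 gla: L, 3 le L, 4 bo L, 5 bo L, 6 so L, 7 sko L.
No heavy syllable in the domain; default to the penultimate syllable (second from the end) = syllable 6.
Primary stress: syllable 6 → fo.gla:.le.bo.bo.ˈso.sko.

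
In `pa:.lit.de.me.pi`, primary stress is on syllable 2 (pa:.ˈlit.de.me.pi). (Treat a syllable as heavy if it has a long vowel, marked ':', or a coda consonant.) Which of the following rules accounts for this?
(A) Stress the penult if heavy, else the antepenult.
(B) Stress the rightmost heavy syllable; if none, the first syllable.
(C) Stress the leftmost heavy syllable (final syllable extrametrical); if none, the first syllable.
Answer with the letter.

B

Rule A → syllable 3 (observed: 2).
Rule B → syllable 2 ✓.
Rule C → syllable 1 (observed: 2).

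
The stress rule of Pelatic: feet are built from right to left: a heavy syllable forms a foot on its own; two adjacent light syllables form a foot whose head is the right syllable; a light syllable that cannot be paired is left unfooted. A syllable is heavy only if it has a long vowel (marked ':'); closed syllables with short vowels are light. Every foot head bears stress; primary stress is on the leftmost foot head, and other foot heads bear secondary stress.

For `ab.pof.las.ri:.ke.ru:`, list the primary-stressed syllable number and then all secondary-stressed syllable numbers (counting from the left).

primary 3, secondary 4, 6

Weights: 1 ab L, 2 pof L, 3 las L, 4 ri: H, 5 ke L, 6 ru: H.
Parse right to left (heavy = foot alone; LL = one foot; stranded L unfooted): ab (pof.ˈlas) (ˈri:) ke (ˈru:).
Foot heads: 3, 4, 6.
Primary stress on the leftmost head = syllable 3.
Secondary stress on 4, 6: ab.pof.ˈlas.ˌri:.ke.ˌru:.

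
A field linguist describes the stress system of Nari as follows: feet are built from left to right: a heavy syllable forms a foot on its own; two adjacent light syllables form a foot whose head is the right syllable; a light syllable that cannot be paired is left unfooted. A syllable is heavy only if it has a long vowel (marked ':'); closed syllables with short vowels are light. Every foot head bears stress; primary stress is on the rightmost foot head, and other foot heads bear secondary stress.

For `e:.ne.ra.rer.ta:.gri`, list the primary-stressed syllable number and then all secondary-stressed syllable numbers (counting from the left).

Weights: 1 e: H, 2 ne L, 3 ra L, 4 rer L, 5 ta: H, 6 gri L.
Parse left to right (heavy = foot alone; LL = one foot; stranded L unfooted): (ˈe:) (ne.ˈra) rer (ˈta:) gri.
Foot heads: 1, 3, 5.
Primary stress on the rightmost head = syllable 5.
Secondary stress on 1, 3: ˌe:.ne.ˌra.rer.ˈta:.gri.

primary 5, secondary 1, 3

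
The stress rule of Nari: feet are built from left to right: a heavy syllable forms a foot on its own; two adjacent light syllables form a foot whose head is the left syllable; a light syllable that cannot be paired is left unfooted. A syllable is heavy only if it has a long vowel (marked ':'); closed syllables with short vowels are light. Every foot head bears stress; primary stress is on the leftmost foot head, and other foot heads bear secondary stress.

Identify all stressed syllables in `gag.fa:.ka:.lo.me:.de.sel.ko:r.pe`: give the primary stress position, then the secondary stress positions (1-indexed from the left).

primary 2, secondary 3, 5, 6, 8

Weights: 1 gag L, 2 fa: H, 3 ka: H, 4 lo L, 5 me: H, 6 de L, 7 sel L, 8 ko:r H, 9 pe L.
Parse left to right (heavy = foot alone; LL = one foot; stranded L unfooted): gag (ˈfa:) (ˈka:) lo (ˈme:) (ˈde.sel) (ˈko:r) pe.
Foot heads: 2, 3, 5, 6, 8.
Primary stress on the leftmost head = syllable 2.
Secondary stress on 3, 5, 6, 8: gag.ˈfa:.ˌka:.lo.ˌme:.ˌde.sel.ˌko:r.pe.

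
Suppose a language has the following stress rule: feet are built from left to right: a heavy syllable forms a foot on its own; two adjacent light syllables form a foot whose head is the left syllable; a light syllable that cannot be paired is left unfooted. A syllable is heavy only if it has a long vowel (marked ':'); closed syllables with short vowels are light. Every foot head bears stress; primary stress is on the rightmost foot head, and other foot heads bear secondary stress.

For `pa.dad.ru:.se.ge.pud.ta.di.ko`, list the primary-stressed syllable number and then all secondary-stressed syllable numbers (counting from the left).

Weights: 1 pa L, 2 dad L, 3 ru: H, 4 se L, 5 ge L, 6 pud L, 7 ta L, 8 di L, 9 ko L.
Parse left to right (heavy = foot alone; LL = one foot; stranded L unfooted): (ˈpa.dad) (ˈru:) (ˈse.ge) (ˈpud.ta) (ˈdi.ko).
Foot heads: 1, 3, 4, 6, 8.
Primary stress on the rightmost head = syllable 8.
Secondary stress on 1, 3, 4, 6: ˌpa.dad.ˌru:.ˌse.ge.ˌpud.ta.ˈdi.ko.

primary 8, secondary 1, 3, 4, 6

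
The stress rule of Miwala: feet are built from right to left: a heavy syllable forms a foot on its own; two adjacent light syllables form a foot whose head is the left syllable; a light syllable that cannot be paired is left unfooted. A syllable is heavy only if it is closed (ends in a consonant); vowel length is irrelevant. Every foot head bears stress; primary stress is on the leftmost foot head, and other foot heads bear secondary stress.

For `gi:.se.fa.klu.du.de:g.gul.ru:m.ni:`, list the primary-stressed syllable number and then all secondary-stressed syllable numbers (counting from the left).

Weights: 1 gi: L, 2 se L, 3 fa L, 4 klu L, 5 du L, 6 de:g H, 7 gul H, 8 ru:m H, 9 ni: L.
Parse right to left (heavy = foot alone; LL = one foot; stranded L unfooted): gi: (ˈse.fa) (ˈklu.du) (ˈde:g) (ˈgul) (ˈru:m) ni:.
Foot heads: 2, 4, 6, 7, 8.
Primary stress on the leftmost head = syllable 2.
Secondary stress on 4, 6, 7, 8: gi:.ˈse.fa.ˌklu.du.ˌde:g.ˌgul.ˌru:m.ni:.

primary 2, secondary 4, 6, 7, 8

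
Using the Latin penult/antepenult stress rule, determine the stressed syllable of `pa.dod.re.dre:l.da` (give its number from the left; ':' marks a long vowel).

4

Classical Latin: stress the penult if heavy (long vowel or closed), else the antepenult.
Weights: 3 re L, 4 dre:l H, 5 da L.
The penult (syllable 4, dre:l) is heavy, so it takes stress.
Stress on syllable 4: pa.dod.re.ˈdre:l.da.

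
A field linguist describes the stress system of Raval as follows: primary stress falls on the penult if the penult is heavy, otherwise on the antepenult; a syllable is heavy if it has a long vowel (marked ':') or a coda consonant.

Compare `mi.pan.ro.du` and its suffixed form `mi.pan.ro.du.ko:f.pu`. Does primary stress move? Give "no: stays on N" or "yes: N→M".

yes: 2→5

Base `mi.pan.ro.du` (4 syllables):
  Weights: 2 pan H, 3 ro L, 4 du L.
  The penult (syllable 3, ro) is light, so stress falls on the antepenult (syllable 2, pan).
  → primary stress on syllable 2.
Suffixed `mi.pan.ro.du.ko:f.pu` (6 syllables):
  Weights: 4 du L, 5 ko:f H, 6 pu L.
  The penult (syllable 5, ko:f) is heavy, so it takes stress.
  → primary stress on syllable 5.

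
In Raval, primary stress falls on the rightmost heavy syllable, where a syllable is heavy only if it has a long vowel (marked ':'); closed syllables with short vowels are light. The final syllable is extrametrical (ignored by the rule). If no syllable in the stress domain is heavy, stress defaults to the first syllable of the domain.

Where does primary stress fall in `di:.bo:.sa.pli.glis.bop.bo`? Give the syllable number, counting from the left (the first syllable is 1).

2

The final syllable (7, bo) is extrametrical; the stress domain is syllables 1–6.
Weights: 1 di: H, 2 bo: H, 3 sa L, 4 pli L, 5 glis L, 6 bop L.
Heavy syllables in the domain: 1, 2. The rightmost is syllable 2 (bo:).
Primary stress: syllable 2 → di:.ˈbo:.sa.pli.glis.bop.bo.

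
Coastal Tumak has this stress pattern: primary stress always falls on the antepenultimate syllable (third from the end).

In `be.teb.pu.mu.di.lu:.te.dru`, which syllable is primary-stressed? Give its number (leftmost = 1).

6

The word has 8 syllables; the antepenultimate syllable (third from the end) is syllable 6 (lu:).
Primary stress: syllable 6 → be.teb.pu.mu.di.ˈlu:.te.dru.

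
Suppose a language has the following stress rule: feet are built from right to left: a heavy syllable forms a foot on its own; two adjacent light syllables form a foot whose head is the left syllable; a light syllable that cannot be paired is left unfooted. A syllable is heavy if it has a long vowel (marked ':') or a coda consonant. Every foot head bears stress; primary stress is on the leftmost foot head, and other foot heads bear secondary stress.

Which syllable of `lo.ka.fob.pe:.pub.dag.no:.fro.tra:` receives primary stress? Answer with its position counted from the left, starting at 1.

Weights: 1 lo L, 2 ka L, 3 fob H, 4 pe: H, 5 pub H, 6 dag H, 7 no: H, 8 fro L, 9 tra: H.
Parse right to left (heavy = foot alone; LL = one foot; stranded L unfooted): (ˈlo.ka) (ˈfob) (ˈpe:) (ˈpub) (ˈdag) (ˈno:) fro (ˈtra:).
Foot heads: 1, 3, 4, 5, 6, 7, 9.
Primary stress on the leftmost head = syllable 1.
Primary stress: syllable 1 → ˈlo.ka.fob.pe:.pub.dag.no:.fro.tra:.

1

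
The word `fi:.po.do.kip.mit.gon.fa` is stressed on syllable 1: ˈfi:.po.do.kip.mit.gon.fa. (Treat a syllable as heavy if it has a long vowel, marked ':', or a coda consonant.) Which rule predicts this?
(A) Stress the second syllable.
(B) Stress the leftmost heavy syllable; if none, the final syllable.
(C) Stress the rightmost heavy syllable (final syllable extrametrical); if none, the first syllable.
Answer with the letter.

Rule A → syllable 2 (observed: 1).
Rule B → syllable 1 ✓.
Rule C → syllable 6 (observed: 1).

B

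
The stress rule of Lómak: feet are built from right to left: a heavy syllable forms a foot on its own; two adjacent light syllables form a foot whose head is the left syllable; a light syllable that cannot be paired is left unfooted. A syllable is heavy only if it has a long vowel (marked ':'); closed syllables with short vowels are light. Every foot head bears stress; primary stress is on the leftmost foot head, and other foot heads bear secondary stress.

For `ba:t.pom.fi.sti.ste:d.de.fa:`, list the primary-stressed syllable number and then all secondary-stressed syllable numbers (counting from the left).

Weights: 1 ba:t H, 2 pom L, 3 fi L, 4 sti L, 5 ste:d H, 6 de L, 7 fa: H.
Parse right to left (heavy = foot alone; LL = one foot; stranded L unfooted): (ˈba:t) pom (ˈfi.sti) (ˈste:d) de (ˈfa:).
Foot heads: 1, 3, 5, 7.
Primary stress on the leftmost head = syllable 1.
Secondary stress on 3, 5, 7: ˈba:t.pom.ˌfi.sti.ˌste:d.de.ˌfa:.

primary 1, secondary 3, 5, 7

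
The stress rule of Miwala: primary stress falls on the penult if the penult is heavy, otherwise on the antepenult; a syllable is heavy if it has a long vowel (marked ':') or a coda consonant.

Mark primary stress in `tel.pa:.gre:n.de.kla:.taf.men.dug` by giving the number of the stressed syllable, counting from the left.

7

Weights: 6 taf H, 7 men H, 8 dug H.
The penult (syllable 7, men) is heavy, so it takes stress.
Primary stress: syllable 7 → tel.pa:.gre:n.de.kla:.taf.ˈmen.dug.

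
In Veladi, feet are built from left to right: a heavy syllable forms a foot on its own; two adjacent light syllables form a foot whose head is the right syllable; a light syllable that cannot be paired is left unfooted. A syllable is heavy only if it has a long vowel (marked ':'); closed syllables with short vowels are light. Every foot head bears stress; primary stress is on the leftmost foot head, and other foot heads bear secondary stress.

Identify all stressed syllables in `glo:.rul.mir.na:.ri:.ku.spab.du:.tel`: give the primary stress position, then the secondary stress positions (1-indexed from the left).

Weights: 1 glo: H, 2 rul L, 3 mir L, 4 na: H, 5 ri: H, 6 ku L, 7 spab L, 8 du: H, 9 tel L.
Parse left to right (heavy = foot alone; LL = one foot; stranded L unfooted): (ˈglo:) (rul.ˈmir) (ˈna:) (ˈri:) (ku.ˈspab) (ˈdu:) tel.
Foot heads: 1, 3, 4, 5, 7, 8.
Primary stress on the leftmost head = syllable 1.
Secondary stress on 3, 4, 5, 7, 8: ˈglo:.rul.ˌmir.ˌna:.ˌri:.ku.ˌspab.ˌdu:.tel.

primary 1, secondary 3, 4, 5, 7, 8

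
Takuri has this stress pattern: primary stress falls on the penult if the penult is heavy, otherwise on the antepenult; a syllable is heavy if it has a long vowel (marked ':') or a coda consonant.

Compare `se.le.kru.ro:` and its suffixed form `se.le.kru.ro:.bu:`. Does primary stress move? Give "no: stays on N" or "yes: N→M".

Base `se.le.kru.ro:` (4 syllables):
  Weights: 2 le L, 3 kru L, 4 ro: H.
  The penult (syllable 3, kru) is light, so stress falls on the antepenult (syllable 2, le).
  → primary stress on syllable 2.
Suffixed `se.le.kru.ro:.bu:` (5 syllables):
  Weights: 3 kru L, 4 ro: H, 5 bu: H.
  The penult (syllable 4, ro:) is heavy, so it takes stress.
  → primary stress on syllable 4.

yes: 2→4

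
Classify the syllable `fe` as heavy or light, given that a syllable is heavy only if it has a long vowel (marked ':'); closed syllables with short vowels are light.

`fe`: short vowel, open (no coda). Short vowel → light.

light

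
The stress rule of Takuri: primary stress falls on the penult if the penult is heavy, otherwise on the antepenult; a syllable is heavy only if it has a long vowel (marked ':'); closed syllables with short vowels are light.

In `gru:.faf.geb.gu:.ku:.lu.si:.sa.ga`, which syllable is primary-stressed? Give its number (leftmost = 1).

7

Weights: 7 si: H, 8 sa L, 9 ga L.
The penult (syllable 8, sa) is light, so stress falls on the antepenult (syllable 7, si:).
Primary stress: syllable 7 → gru:.faf.geb.gu:.ku:.lu.ˈsi:.sa.ga.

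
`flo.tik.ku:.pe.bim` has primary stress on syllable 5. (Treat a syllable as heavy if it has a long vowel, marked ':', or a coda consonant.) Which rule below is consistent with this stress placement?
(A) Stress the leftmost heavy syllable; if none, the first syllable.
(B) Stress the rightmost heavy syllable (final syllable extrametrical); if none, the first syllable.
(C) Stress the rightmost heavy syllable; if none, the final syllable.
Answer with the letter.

Rule A → syllable 2 (observed: 5).
Rule B → syllable 3 (observed: 5).
Rule C → syllable 5 ✓.

C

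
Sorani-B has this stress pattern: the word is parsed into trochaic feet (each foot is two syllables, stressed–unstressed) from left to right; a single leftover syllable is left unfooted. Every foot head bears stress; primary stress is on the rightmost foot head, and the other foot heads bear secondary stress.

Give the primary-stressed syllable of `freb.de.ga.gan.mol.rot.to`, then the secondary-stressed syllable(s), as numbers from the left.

primary 5, secondary 1, 3

Parse left to right into trochaic (ˈσσ) feet: (ˈfreb.de) (ˈga.gan) (ˈmol.rot) to. Syllable 7 is left unfooted.
Foot heads (stressed positions): 1, 3, 5.
End Rule Rightmost: primary stress on the rightmost head = syllable 5.
Secondary stress on 1, 3: ˌfreb.de.ˌga.gan.ˈmol.rot.to.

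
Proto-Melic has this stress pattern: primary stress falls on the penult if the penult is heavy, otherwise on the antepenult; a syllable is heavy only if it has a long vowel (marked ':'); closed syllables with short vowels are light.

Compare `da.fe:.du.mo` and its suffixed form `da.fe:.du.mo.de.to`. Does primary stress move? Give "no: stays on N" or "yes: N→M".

Base `da.fe:.du.mo` (4 syllables):
  Weights: 2 fe: H, 3 du L, 4 mo L.
  The penult (syllable 3, du) is light, so stress falls on the antepenult (syllable 2, fe:).
  → primary stress on syllable 2.
Suffixed `da.fe:.du.mo.de.to` (6 syllables):
  Weights: 4 mo L, 5 de L, 6 to L.
  The penult (syllable 5, de) is light, so stress falls on the antepenult (syllable 4, mo).
  → primary stress on syllable 4.

yes: 2→4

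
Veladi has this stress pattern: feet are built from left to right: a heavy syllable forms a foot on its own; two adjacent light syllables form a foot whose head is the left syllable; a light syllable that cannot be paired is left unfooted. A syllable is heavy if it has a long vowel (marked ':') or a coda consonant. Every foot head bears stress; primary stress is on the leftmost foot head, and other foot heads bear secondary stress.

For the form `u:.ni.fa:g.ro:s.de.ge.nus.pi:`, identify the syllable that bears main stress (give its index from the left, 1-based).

Weights: 1 u: H, 2 ni L, 3 fa:g H, 4 ro:s H, 5 de L, 6 ge L, 7 nus H, 8 pi: H.
Parse left to right (heavy = foot alone; LL = one foot; stranded L unfooted): (ˈu:) ni (ˈfa:g) (ˈro:s) (ˈde.ge) (ˈnus) (ˈpi:).
Foot heads: 1, 3, 4, 5, 7, 8.
Primary stress on the leftmost head = syllable 1.
Primary stress: syllable 1 → ˈu:.ni.fa:g.ro:s.de.ge.nus.pi:.

1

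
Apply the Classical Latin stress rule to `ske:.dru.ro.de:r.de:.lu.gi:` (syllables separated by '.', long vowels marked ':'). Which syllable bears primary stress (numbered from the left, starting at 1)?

Classical Latin: stress the penult if heavy (long vowel or closed), else the antepenult.
Weights: 5 de: H, 6 lu L, 7 gi: H.
The penult (syllable 6, lu) is light, so stress falls on the antepenult (syllable 5, de:).
Stress on syllable 5: ske:.dru.ro.de:r.ˈde:.lu.gi:.

5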